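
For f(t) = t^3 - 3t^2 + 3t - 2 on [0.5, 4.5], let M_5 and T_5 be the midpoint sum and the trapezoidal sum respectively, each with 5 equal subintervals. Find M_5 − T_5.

-2.88

M_5 = 32.54.
T_5 = 35.42.
M_5 − T_5 = -2.88.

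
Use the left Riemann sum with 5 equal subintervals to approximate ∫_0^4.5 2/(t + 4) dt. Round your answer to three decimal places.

1.633

Δt = (4.5 − 0)/5 = 0.9.
Left endpoints: 0, 0.9, 1.8, 2.7, 3.6.
f(0) = 0.5, f(0.9) = 20/49, f(1.8) = 10/29, f(2.7) = 20/67, f(3.6) = 5/19.
Sum = Δt · [f(0) + f(0.9) + f(1.8) + f(2.7) + f(3.6)].
Sum ≈ 1.633.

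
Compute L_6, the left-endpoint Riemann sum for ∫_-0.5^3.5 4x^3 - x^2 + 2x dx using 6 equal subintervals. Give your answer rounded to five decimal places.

96.70370

Δx = (3.5 − (-0.5))/6 = 2/3.
Left endpoints: -0.5, 1/6, 5/6, 1.5, 13/6, 17/6.
f(-0.5) = -1.75, f(1/6) = 35/108, f(5/6) = 355/108, f(1.5) = 14.25, f(13/6) = 4355/108, f(17/6) = 9571/108.
Sum = Δx · [f(-0.5) + f(1/6) + f(5/6) + ...].
Sum ≈ 96.70370.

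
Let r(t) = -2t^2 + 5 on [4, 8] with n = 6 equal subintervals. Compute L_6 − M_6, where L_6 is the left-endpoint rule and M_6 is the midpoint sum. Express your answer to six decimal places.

L_6 ≈ -247.25925926.
M_6 ≈ -278.37037037.
L_6 − M_6 ≈ 31.111111.

31.111111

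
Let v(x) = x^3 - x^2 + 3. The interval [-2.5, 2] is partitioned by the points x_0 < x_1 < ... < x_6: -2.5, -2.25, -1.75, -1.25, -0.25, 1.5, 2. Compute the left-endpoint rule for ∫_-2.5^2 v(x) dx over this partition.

Subinterval widths: 0.25, 0.5, 0.5, 1, 1.75, 0.5.
Left endpoints: -2.5, -2.25, -1.75, -1.25, -0.25, 1.5.
v(-2.5) = -18.875, v(-2.25) = -13.453125, v(-1.75) = -5.421875, v(-1.25) = -0.515625, v(-0.25) = 2.921875, v(1.5) = 4.125.
Sum = Σ Δx_i · v(x_i).
Sum = -7.49609375.

-7.49609375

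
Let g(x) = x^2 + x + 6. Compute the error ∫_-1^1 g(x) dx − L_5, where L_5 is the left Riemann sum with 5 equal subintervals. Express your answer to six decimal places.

Exact integral: ∫_-1^1 g(x) dx ≈ 12.66666667.
L_5 = 12.32.
Error ≈ 12.66666667 − 12.32 ≈ 0.346667.

0.346667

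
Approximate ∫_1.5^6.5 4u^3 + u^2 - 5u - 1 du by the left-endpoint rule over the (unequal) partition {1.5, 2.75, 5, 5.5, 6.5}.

1096.8125

Subinterval widths: 1.25, 2.25, 0.5, 1.
Left endpoints: 1.5, 2.75, 5, 5.5.
f(1.5) = 7.25, f(2.75) = 76, f(5) = 499, f(5.5) = 667.25.
Sum = Σ Δu_i · f(u_i).
Sum = 1096.8125.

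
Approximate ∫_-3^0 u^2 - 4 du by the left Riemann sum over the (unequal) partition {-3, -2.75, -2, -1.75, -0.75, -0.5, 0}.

Subinterval widths: 0.25, 0.75, 0.25, 1, 0.25, 0.5.
Left endpoints: -3, -2.75, -2, -1.75, -0.75, -0.5.
f(-3) = 5, f(-2.75) = 3.5625, f(-2) = 0, f(-1.75) = -0.9375, f(-0.75) = -3.4375, f(-0.5) = -3.75.
Sum = Σ Δu_i · f(u_i).
Sum = 0.25.

0.25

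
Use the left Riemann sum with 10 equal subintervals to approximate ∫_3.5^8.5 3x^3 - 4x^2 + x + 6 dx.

2741.5625

Δx = (8.5 − 3.5)/10 = 0.5.
Left endpoints: 3.5, 4, 4.5, 5, 5.5, 6, 6.5, 7, 7.5, 8.
f(3.5) = 89.125, f(4) = 138, f(4.5) = 202.875, f(5) = 286, f(5.5) = 389.625, f(6) = 516, f(6.5) = 667.375, f(7) = 846, f(7.5) = 1054.125, f(8) = 1294.
Sum = Δx · [f(3.5) + f(4) + f(4.5) + ...].
Sum = 2741.5625.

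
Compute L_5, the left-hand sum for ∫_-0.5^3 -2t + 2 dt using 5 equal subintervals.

Δt = (3 − (-0.5))/5 = 0.7.
Left endpoints: -0.5, 0.2, 0.9, 1.6, 2.3.
f(-0.5) = 3, f(0.2) = 1.6, f(0.9) = 0.2, f(1.6) = -1.2, f(2.3) = -2.6.
Sum = Δt · [f(-0.5) + f(0.2) + f(0.9) + f(1.6) + f(2.3)].
Sum = 0.7.

0.7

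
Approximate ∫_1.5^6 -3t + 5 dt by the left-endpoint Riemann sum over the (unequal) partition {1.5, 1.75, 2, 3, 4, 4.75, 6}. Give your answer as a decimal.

Subinterval widths: 0.25, 0.25, 1, 1, 0.75, 1.25.
Left endpoints: 1.5, 1.75, 2, 3, 4, 4.75.
f(1.5) = 0.5, f(1.75) = -0.25, f(2) = -1, f(3) = -4, f(4) = -7, f(4.75) = -9.25.
Sum = Σ Δt_i · f(t_i).
Sum = -21.75.

-21.75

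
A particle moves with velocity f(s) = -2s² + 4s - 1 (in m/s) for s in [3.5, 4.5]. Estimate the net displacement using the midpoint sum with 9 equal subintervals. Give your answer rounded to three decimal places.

-17.165

Δs = (4.5 − 3.5)/9 = 1/9.
Midpoints: 32/9, 11/3, 34/9, 35/9, 4, 37/9, 38/9, 13/3, 40/9.
f(32/9) = -977/81, f(11/3) = -119/9, f(34/9) = -1169/81, f(35/9) = -1271/81, f(4) = -17, f(37/9) = -1487/81, f(38/9) = -1601/81, f(13/3) = -191/9, f(40/9) = -1841/81.
Sum = Δs · [f(32/9) + f(11/3) + f(34/9) + ...].
Sum ≈ -17.165.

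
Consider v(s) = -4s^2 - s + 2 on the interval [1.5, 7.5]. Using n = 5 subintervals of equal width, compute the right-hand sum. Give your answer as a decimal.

Δs = (7.5 − 1.5)/5 = 1.2.
Right endpoints: 2.7, 3.9, 5.1, 6.3, 7.5.
v(2.7) = -29.86, v(3.9) = -62.74, v(5.1) = -107.14, v(6.3) = -163.06, v(7.5) = -230.5.
Sum = Δs · [v(2.7) + v(3.9) + v(5.1) + v(6.3) + v(7.5)].
Sum = -711.96.

-711.96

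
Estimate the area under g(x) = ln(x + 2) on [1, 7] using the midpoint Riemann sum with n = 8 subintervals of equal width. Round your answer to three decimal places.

10.484

Δx = (7 − 1)/8 = 0.75.
Midpoints: 1.375, 2.125, 2.875, 3.625, 4.375, 5.125, 5.875, 6.625.
g(1.375) ≈ 1.216, g(2.125) ≈ 1.417, g(2.875) ≈ 1.584, g(3.625) ≈ 1.727, g(4.375) ≈ 1.852, g(5.125) ≈ 1.964, g(5.875) ≈ 2.064, g(6.625) ≈ 2.155.
Sum = Δx · [g(1.375) + g(2.125) + g(2.875) + ...].
Sum ≈ 10.484.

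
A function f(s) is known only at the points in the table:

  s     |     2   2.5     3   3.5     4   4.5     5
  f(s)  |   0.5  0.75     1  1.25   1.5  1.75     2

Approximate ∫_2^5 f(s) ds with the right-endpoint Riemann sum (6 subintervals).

4.125

Δs = 0.5.
Sum = 0.5·[0.75 + 1 + 1.25 + 1.5 + 1.75 + 2] = 4.125.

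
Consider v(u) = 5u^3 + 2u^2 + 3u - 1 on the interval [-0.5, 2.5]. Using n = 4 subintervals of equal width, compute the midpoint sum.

Δu = (2.5 − (-0.5))/4 = 0.75.
Midpoints: -0.125, 0.625, 1.375, 2.125.
v(-0.125) = -693/512, v(0.625) = 1473/512, v(1.375) = 10191/512, v(2.125) = 31941/512.
Sum = Δu · [v(-0.125) + v(0.625) + v(1.375) + v(2.125)].
Sum = 62.859375.

62.859375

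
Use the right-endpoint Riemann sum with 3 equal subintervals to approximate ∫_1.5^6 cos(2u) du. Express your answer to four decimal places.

Δu = (6 − 1.5)/3 = 1.5.
Right endpoints: 3, 4.5, 6.
f(3) ≈ 0.9602, f(4.5) ≈ -0.9111, f(6) ≈ 0.8439.
Sum = Δu · [f(3) + f(4.5) + f(6)].
Sum ≈ 1.3393.

1.3393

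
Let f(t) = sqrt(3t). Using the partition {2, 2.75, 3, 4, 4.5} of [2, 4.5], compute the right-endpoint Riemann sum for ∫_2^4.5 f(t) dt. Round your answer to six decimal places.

Subinterval widths: 0.75, 0.25, 1, 0.5.
Right endpoints: 2.75, 3, 4, 4.5.
f(2.75) ≈ 2.872281, f(3) ≈ 3.000000, f(4) ≈ 3.464102, f(4.5) ≈ 3.674235.
Sum = Σ Δt_i · f(t_i).
Sum ≈ 8.205430.

8.205430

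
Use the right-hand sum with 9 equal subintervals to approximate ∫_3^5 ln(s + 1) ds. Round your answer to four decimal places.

Δs = (5 − 3)/9 = 2/9.
Right endpoints: 29/9, 31/9, 11/3, 35/9, 37/9, 13/3, 41/9, 43/9, 5.
f(29/9) ≈ 1.4404, f(31/9) ≈ 1.4917, f(11/3) ≈ 1.5404, f(35/9) ≈ 1.5870, f(37/9) ≈ 1.6314, f(13/3) ≈ 1.6740, f(41/9) ≈ 1.7148, f(43/9) ≈ 1.7540, f(5) ≈ 1.7918.
Sum = Δs · [f(29/9) + f(31/9) + f(11/3) + ...].
Sum ≈ 3.2501.

3.2501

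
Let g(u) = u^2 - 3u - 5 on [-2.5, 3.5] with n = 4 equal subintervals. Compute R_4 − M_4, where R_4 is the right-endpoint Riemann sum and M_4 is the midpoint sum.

-5.625

R_4 = -26.25.
M_4 = -20.625.
R_4 − M_4 = -5.625.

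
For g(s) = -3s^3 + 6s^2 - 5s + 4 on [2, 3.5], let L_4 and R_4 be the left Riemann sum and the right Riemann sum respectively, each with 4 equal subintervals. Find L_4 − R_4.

23.484375

L_4 ≈ -34.33886719.
R_4 ≈ -57.82324219.
L_4 − R_4 = 23.484375.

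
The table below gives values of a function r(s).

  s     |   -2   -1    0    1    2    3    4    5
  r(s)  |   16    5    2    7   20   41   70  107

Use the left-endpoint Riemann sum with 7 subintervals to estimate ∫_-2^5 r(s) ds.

Δs = 1.
Sum = 1·[16 + 5 + 2 + 7 + 20 + 41 + 70] = 161.

161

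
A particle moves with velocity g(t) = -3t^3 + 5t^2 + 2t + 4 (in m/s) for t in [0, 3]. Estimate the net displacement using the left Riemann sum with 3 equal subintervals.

Δt = (3 − 0)/3 = 1.
Left endpoints: 0, 1, 2.
g(0) = 4, g(1) = 8, g(2) = 4.
Sum = Δt · [g(0) + g(1) + g(2)].
Sum = 16.

16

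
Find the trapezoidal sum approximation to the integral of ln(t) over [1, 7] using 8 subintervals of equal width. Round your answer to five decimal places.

Δt = (7 − 1)/8 = 0.75.
f(1) ≈ 0.00000, f(1.75) ≈ 0.55962, f(2.5) ≈ 0.91629, f(3.25) ≈ 1.17865, f(4) ≈ 1.38629, f(4.75) ≈ 1.55814, f(5.5) ≈ 1.70475, f(6.25) ≈ 1.83258, f(7) ≈ 1.94591.
T_8 = (Δt/2)·[f(t_0) + 2f(t_1) + ... + 2f(t_{7}) + f(t_8)].
Sum ≈ 7.58196.

7.58196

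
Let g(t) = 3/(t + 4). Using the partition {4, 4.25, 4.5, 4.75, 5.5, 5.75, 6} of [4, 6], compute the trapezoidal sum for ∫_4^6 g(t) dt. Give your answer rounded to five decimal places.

0.66977

Subinterval widths: 0.25, 0.25, 0.25, 0.75, 0.25, 0.25.
g(4) = 0.375, g(4.25) = 4/11, g(4.5) = 6/17, g(4.75) = 12/35, g(5.5) = 6/19, g(5.75) = 4/13, g(6) = 0.3.
On each subinterval the trapezoid contributes (Δt_i/2)·[g(t_{i-1}) + g(t_i)].
Sum ≈ 0.66977.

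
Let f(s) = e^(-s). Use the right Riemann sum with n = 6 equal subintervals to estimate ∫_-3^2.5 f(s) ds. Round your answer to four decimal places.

12.2167

Δs = (2.5 − (-3))/6 = 11/12.
Right endpoints: -25/12, -7/6, -0.25, 2/3, 19/12, 2.5.
f(-25/12) ≈ 8.0312, f(-7/6) ≈ 3.2113, f(-0.25) ≈ 1.2840, f(2/3) ≈ 0.5134, f(19/12) ≈ 0.2053, f(2.5) ≈ 0.0821.
Sum = Δs · [f(-25/12) + f(-7/6) + f(-0.25) + ...].
Sum ≈ 12.2167.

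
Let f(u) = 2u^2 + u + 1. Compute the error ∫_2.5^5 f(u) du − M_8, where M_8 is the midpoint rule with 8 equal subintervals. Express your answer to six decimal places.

0.040690

Exact integral: ∫_2.5^5 f(u) du ≈ 84.79166667.
M_8 ≈ 84.75097656.
Error ≈ 84.79166667 − 84.75097656 ≈ 0.040690.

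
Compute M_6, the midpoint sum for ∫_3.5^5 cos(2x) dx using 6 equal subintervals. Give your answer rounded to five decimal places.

-0.60681

Δx = (5 − 3.5)/6 = 0.25.
Midpoints: 3.625, 3.875, 4.125, 4.375, 4.625, 4.875.
f(3.625) ≈ 0.56792, f(3.875) ≈ 0.10379, f(4.125) ≈ -0.38575, f(4.375) ≈ -0.78085, f(4.625) ≈ -0.98477, f(4.875) ≈ -0.94758.
Sum = Δx · [f(3.625) + f(3.875) + f(4.125) + ...].
Sum ≈ -0.60681.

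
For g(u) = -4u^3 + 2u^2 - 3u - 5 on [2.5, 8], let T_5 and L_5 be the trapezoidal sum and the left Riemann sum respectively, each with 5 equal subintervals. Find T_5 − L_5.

T_5 = -3907.805.
L_5 = -2870.23.
T_5 − L_5 = -1037.575.

-1037.575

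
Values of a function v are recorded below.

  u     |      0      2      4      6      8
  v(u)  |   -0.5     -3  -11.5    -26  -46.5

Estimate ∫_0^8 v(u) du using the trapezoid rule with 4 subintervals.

Δu = 2.
T_4 = (2/2)·[(-0.5) + 2·(-3) + 2·(-11.5) + 2·(-26) + (-46.5)] = -128.

-128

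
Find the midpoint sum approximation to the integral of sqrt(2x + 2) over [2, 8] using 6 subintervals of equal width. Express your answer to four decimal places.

20.5640

Δx = (8 − 2)/6 = 1.
Midpoints: 2.5, 3.5, 4.5, 5.5, 6.5, 7.5.
f(2.5) ≈ 2.6458, f(3.5) ≈ 3.0000, f(4.5) ≈ 3.3166, f(5.5) ≈ 3.6056, f(6.5) ≈ 3.8730, f(7.5) ≈ 4.1231.
Sum = Δx · [f(2.5) + f(3.5) + f(4.5) + ...].
Sum ≈ 20.5640.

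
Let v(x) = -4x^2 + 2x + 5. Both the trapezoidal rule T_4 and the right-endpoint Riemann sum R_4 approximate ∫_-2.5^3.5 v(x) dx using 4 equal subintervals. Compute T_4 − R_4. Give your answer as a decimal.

9

T_4 = -51.
R_4 = -60.
T_4 − R_4 = 9.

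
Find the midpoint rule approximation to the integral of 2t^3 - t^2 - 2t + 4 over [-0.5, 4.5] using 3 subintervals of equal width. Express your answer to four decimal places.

Δt = (4.5 − (-0.5))/3 = 5/3.
Midpoints: 1/3, 2, 11/3.
f(1/3) = 89/27, f(2) = 12, f(11/3) = 2209/27.
Sum = Δt · [f(1/3) + f(2) + f(11/3)].
Sum ≈ 161.8519.

161.8519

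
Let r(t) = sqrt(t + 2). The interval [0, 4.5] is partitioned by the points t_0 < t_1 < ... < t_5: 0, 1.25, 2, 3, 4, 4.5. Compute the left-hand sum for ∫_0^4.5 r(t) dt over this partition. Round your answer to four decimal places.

8.5807

Subinterval widths: 1.25, 0.75, 1, 1, 0.5.
Left endpoints: 0, 1.25, 2, 3, 4.
r(0) ≈ 1.4142, r(1.25) ≈ 1.8028, r(2) ≈ 2.0000, r(3) ≈ 2.2361, r(4) ≈ 2.4495.
Sum = Σ Δt_i · r(t_i).
Sum ≈ 8.5807.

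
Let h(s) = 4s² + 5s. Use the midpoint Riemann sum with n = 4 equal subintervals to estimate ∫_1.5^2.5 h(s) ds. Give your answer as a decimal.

Δs = (2.5 − 1.5)/4 = 0.25.
Midpoints: 1.625, 1.875, 2.125, 2.375.
h(1.625) = 18.6875, h(1.875) = 23.4375, h(2.125) = 28.6875, h(2.375) = 34.4375.
Sum = Δs · [h(1.625) + h(1.875) + h(2.125) + h(2.375)].
Sum = 26.3125.

26.3125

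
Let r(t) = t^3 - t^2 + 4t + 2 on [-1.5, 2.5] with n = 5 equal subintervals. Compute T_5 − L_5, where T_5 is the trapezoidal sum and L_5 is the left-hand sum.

T_5 = 18.38.
L_5 = 5.98.
T_5 − L_5 = 12.4.

12.4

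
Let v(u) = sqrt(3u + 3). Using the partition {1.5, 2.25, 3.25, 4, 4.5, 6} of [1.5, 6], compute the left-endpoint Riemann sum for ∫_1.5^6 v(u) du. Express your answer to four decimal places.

15.8840

Subinterval widths: 0.75, 1, 0.75, 0.5, 1.5.
Left endpoints: 1.5, 2.25, 3.25, 4, 4.5.
v(1.5) ≈ 2.7386, v(2.25) ≈ 3.1225, v(3.25) ≈ 3.5707, v(4) ≈ 3.8730, v(4.5) ≈ 4.0620.
Sum = Σ Δu_i · v(u_i).
Sum ≈ 15.8840.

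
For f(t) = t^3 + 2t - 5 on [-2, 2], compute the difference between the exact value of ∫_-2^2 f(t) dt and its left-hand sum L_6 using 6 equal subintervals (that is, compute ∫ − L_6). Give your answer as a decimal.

8

Exact integral: ∫_-2^2 f(t) dt = -20.
L_6 = -28.
Error = -20 − (-28) = 8.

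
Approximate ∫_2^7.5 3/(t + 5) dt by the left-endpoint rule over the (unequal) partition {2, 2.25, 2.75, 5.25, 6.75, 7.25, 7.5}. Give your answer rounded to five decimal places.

Subinterval widths: 0.25, 0.5, 2.5, 1.5, 0.5, 0.25.
Left endpoints: 2, 2.25, 2.75, 5.25, 6.75, 7.25.
f(2) = 3/7, f(2.25) = 12/29, f(2.75) = 12/31, f(5.25) = 12/41, f(6.75) = 12/47, f(7.25) = 12/49.
Sum = Σ Δt_i · f(t_i).
Sum ≈ 1.90969.

1.90969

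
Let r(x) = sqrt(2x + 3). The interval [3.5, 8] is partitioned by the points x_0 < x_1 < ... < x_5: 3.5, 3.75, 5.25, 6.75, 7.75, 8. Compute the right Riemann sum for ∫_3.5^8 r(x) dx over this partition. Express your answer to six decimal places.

Subinterval widths: 0.25, 1.5, 1.5, 1, 0.25.
Right endpoints: 3.75, 5.25, 6.75, 7.75, 8.
r(3.75) ≈ 3.240370, r(5.25) ≈ 3.674235, r(6.75) ≈ 4.062019, r(7.75) ≈ 4.301163, r(8) ≈ 4.358899.
Sum = Σ Δx_i · r(x_i).
Sum ≈ 17.805361.

17.805361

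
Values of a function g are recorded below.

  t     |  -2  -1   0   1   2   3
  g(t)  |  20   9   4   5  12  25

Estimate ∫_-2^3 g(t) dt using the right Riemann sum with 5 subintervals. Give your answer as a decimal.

Δt = 1.
Sum = 1·[9 + 4 + 5 + 12 + 25] = 55.

55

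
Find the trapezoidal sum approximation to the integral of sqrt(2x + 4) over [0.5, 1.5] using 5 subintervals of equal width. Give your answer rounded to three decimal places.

Δx = (1.5 − 0.5)/5 = 0.2.
f(0.5) ≈ 2.236, f(0.7) ≈ 2.324, f(0.9) ≈ 2.408, f(1.1) ≈ 2.490, f(1.3) ≈ 2.569, f(1.5) ≈ 2.646.
T_5 = (Δx/2)·[f(x_0) + 2f(x_1) + ... + 2f(x_{4}) + f(x_5)].
Sum ≈ 2.446.

2.446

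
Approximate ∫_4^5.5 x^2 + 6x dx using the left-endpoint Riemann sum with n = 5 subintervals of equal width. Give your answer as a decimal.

Δx = (5.5 − 4)/5 = 0.3.
Left endpoints: 4, 4.3, 4.6, 4.9, 5.2.
f(4) = 40, f(4.3) = 44.29, f(4.6) = 48.76, f(4.9) = 53.41, f(5.2) = 58.24.
Sum = Δx · [f(4) + f(4.3) + f(4.6) + f(4.9) + f(5.2)].
Sum = 73.41.

73.41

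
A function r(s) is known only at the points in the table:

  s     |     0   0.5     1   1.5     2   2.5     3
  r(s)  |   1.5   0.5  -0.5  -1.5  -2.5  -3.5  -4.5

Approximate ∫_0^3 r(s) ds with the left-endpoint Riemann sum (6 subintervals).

Δs = 0.5.
Sum = 0.5·[1.5 + 0.5 + (-0.5) + (-1.5) + (-2.5) + (-3.5)] = -3.

-3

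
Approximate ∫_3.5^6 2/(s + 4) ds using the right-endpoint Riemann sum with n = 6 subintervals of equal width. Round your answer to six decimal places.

0.561700

Δs = (6 − 3.5)/6 = 5/12.
Right endpoints: 47/12, 13/3, 4.75, 31/6, 67/12, 6.
f(47/12) = 24/95, f(13/3) = 0.24, f(4.75) = 8/35, f(31/6) = 12/55, f(67/12) = 24/115, f(6) = 0.2.
Sum = Δs · [f(47/12) + f(13/3) + f(4.75) + ...].
Sum ≈ 0.561700.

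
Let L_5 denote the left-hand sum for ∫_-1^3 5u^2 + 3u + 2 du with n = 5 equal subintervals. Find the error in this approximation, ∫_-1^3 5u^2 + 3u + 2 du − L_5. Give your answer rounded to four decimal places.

Exact integral: ∫_-1^3 f(u) du ≈ 66.666667.
L_5 = 48.
Error ≈ 66.666667 − 48 ≈ 18.6667.

18.6667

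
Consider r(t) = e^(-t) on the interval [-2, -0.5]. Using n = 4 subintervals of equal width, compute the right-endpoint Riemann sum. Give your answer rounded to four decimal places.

Δt = (-0.5 − (-2))/4 = 0.375.
Right endpoints: -1.625, -1.25, -0.875, -0.5.
r(-1.625) ≈ 5.0784, r(-1.25) ≈ 3.4903, r(-0.875) ≈ 2.3989, r(-0.5) ≈ 1.6487.
Sum = Δt · [r(-1.625) + r(-1.25) + r(-0.875) + r(-0.5)].
Sum ≈ 4.7311.

4.7311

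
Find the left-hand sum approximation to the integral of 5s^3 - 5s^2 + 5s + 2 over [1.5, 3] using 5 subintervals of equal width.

Δs = (3 − 1.5)/5 = 0.3.
Left endpoints: 1.5, 1.8, 2.1, 2.4, 2.7.
f(1.5) = 15.125, f(1.8) = 23.96, f(2.1) = 36.755, f(2.4) = 54.32, f(2.7) = 77.465.
Sum = Δs · [f(1.5) + f(1.8) + f(2.1) + f(2.4) + f(2.7)].
Sum = 62.2875.

62.2875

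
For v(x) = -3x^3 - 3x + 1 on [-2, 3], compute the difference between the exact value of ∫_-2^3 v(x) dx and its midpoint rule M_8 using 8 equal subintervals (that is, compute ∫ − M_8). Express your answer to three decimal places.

Exact integral: ∫_-2^3 v(x) dx = -51.25.
M_8 ≈ -50.51758.
Error ≈ -51.25 − (-50.51758) ≈ -0.732.

-0.732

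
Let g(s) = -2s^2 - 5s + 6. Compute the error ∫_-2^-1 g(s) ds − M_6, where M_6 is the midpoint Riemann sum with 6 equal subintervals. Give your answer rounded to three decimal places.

-0.005

Exact integral: ∫_-2^-1 g(s) ds ≈ 8.83333.
M_6 ≈ 8.83796.
Error ≈ 8.83333 − 8.83796 ≈ -0.005.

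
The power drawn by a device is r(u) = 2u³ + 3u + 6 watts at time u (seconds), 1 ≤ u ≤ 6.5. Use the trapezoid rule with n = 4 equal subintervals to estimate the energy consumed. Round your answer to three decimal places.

1025.900

Δu = (6.5 − 1)/4 = 1.375.
r(1) = 11, r(2.375) = 39.91796875, r(3.75) = 122.71875, r(5.125) = 290.59765625, r(6.5) = 574.75.
T_4 = (Δu/2)·[r(u_0) + 2r(u_1) + 2r(u_2) + 2r(u_3) + r(u_4)].
Sum ≈ 1025.900.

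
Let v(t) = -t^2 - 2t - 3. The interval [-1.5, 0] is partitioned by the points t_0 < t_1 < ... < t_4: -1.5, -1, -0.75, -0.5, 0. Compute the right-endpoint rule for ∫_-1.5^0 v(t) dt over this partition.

-3.578125

Subinterval widths: 0.5, 0.25, 0.25, 0.5.
Right endpoints: -1, -0.75, -0.5, 0.
v(-1) = -2, v(-0.75) = -2.0625, v(-0.5) = -2.25, v(0) = -3.
Sum = Σ Δt_i · v(t_i).
Sum = -3.578125.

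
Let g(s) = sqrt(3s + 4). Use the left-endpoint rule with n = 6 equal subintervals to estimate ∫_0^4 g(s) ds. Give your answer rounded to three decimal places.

11.764

Δs = (4 − 0)/6 = 2/3.
Left endpoints: 0, 2/3, 4/3, 2, 8/3, 10/3.
g(0) ≈ 2.000, g(2/3) ≈ 2.449, g(4/3) ≈ 2.828, g(2) ≈ 3.162, g(8/3) ≈ 3.464, g(10/3) ≈ 3.742.
Sum = Δs · [g(0) + g(2/3) + g(4/3) + ...].
Sum ≈ 11.764.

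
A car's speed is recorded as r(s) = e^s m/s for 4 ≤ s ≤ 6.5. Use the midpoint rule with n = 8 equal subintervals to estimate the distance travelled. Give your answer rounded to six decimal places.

608.066233

Δs = (6.5 − 4)/8 = 0.3125.
Midpoints: 4.15625, 4.46875, 4.78125, 5.09375, 5.40625, 5.71875, 6.03125, 6.34375.
r(4.15625) ≈ 63.831704, r(4.46875) ≈ 87.247595, r(4.78125) ≈ 119.253324, r(5.09375) ≈ 162.999967, r(5.40625) ≈ 222.794540, r(5.71875) ≈ 304.524030, r(6.03125) ≈ 416.234998, r(6.34375) ≈ 568.925788.
Sum = Δs · [r(4.15625) + r(4.46875) + r(4.78125) + ...].
Sum ≈ 608.066233.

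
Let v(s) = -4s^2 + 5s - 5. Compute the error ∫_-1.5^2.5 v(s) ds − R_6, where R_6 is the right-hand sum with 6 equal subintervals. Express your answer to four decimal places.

Exact integral: ∫_-1.5^2.5 v(s) ds ≈ -35.333333.
R_6 ≈ -35.185185.
Error ≈ -35.333333 − (-35.185185) ≈ -0.1481.

-0.1481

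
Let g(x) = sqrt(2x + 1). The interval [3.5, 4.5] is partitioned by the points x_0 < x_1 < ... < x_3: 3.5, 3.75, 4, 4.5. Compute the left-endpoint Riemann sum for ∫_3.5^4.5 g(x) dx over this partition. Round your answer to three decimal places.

2.936

Subinterval widths: 0.25, 0.25, 0.5.
Left endpoints: 3.5, 3.75, 4.
g(3.5) ≈ 2.828, g(3.75) ≈ 2.915, g(4) ≈ 3.000.
Sum = Σ Δx_i · g(x_i).
Sum ≈ 2.936.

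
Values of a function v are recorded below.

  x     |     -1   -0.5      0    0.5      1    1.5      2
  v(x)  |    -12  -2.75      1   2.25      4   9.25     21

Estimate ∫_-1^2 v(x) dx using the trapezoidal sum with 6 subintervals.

Δx = 0.5.
T_6 = (0.5/2)·[(-12) + 2·(-2.75) + 2·1 + 2·2.25 + 2·4 + 2·9.25 + 21] = 9.125.

9.125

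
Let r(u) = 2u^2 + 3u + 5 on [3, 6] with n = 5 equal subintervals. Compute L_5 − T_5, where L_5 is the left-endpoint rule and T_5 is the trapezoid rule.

L_5 = 162.96.
T_5 = 181.86.
L_5 − T_5 = -18.9.

-18.9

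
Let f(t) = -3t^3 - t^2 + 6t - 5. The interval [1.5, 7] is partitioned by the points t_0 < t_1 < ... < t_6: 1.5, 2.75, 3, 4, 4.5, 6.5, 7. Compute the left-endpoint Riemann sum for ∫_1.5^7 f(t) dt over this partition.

Subinterval widths: 1.25, 0.25, 1, 0.5, 2, 0.5.
Left endpoints: 1.5, 2.75, 3, 4, 4.5, 6.5.
f(1.5) = -8.375, f(2.75) = -58.453125, f(3) = -77, f(4) = -189, f(4.5) = -271.625, f(6.5) = -832.125.
Sum = Σ Δt_i · f(t_i).
Sum = -1155.89453125.

-1155.89453125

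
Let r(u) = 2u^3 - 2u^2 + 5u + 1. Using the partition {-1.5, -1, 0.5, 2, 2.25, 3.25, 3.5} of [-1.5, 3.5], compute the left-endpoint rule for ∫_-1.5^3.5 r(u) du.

Subinterval widths: 0.5, 1.5, 1.5, 0.25, 1, 0.25.
Left endpoints: -1.5, -1, 0.5, 2, 2.25, 3.25.
r(-1.5) = -17.75, r(-1) = -8, r(0.5) = 3.25, r(2) = 19, r(2.25) = 24.90625, r(3.25) = 64.78125.
Sum = Σ Δu_i · r(u_i).
Sum = 29.8515625.

29.8515625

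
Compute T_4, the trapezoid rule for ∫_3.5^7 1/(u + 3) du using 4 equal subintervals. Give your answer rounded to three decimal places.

Δu = (7 − 3.5)/4 = 0.875.
f(3.5) = 2/13, f(4.375) = 8/59, f(5.25) = 4/33, f(6.125) = 8/73, f(7) = 0.1.
T_4 = (Δu/2)·[f(u_0) + 2f(u_1) + 2f(u_2) + 2f(u_3) + f(u_4)].
Sum ≈ 0.432.

0.432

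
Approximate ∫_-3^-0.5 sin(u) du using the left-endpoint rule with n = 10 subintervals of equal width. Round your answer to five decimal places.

Δu = (-0.5 − (-3))/10 = 0.25.
Left endpoints: -3, -2.75, -2.5, -2.25, -2, -1.75, -1.5, -1.25, -1, -0.75.
f(-3) ≈ -0.14112, f(-2.75) ≈ -0.38166, f(-2.5) ≈ -0.59847, f(-2.25) ≈ -0.77807, f(-2) ≈ -0.90930, f(-1.75) ≈ -0.98399, f(-1.5) ≈ -0.99749, f(-1.25) ≈ -0.94898, f(-1) ≈ -0.84147, f(-0.75) ≈ -0.68164.
Sum = Δu · [f(-3) + f(-2.75) + f(-2.5) + ...].
Sum ≈ -1.81555.

-1.81555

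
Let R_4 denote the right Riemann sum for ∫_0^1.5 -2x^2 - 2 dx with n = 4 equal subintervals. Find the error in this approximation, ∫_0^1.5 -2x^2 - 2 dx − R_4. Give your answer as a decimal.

0.9140625

Exact integral: ∫_0^1.5 f(x) dx = -5.25.
R_4 = -6.1640625.
Error = -5.25 − (-6.1640625) = 0.9140625.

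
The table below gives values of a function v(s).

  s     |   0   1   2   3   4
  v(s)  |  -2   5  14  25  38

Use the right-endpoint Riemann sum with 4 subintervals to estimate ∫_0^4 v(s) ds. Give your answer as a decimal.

Δs = 1.
Sum = 1·[5 + 14 + 25 + 38] = 82.

82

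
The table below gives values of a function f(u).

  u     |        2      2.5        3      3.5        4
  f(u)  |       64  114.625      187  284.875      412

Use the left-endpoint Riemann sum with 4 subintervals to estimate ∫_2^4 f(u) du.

Δu = 0.5.
Sum = 0.5·[64 + 114.625 + 187 + 284.875] = 325.25.

325.25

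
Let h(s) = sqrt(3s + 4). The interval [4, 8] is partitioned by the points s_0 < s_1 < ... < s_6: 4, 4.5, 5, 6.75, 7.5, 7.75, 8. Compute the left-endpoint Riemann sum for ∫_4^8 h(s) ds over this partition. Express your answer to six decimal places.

18.005037

Subinterval widths: 0.5, 0.5, 1.75, 0.75, 0.25, 0.25.
Left endpoints: 4, 4.5, 5, 6.75, 7.5, 7.75.
h(4) ≈ 4.000000, h(4.5) ≈ 4.183300, h(5) ≈ 4.358899, h(6.75) ≈ 4.924429, h(7.5) ≈ 5.147815, h(7.75) ≈ 5.220153.
Sum = Σ Δs_i · h(s_i).
Sum ≈ 18.005037.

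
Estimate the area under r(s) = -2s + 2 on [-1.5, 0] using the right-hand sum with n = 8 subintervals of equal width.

Δs = (0 − (-1.5))/8 = 0.1875.
Right endpoints: -1.3125, -1.125, -0.9375, -0.75, -0.5625, -0.375, -0.1875, 0.
r(-1.3125) = 4.625, r(-1.125) = 4.25, r(-0.9375) = 3.875, r(-0.75) = 3.5, r(-0.5625) = 3.125, r(-0.375) = 2.75, r(-0.1875) = 2.375, r(0) = 2.
Sum = Δs · [r(-1.3125) + r(-1.125) + r(-0.9375) + ...].
Sum = 4.96875.

4.96875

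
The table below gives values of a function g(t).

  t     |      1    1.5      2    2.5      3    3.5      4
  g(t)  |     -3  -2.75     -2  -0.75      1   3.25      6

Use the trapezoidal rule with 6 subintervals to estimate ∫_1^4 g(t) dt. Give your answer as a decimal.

0.125

Δt = 0.5.
T_6 = (0.5/2)·[(-3) + 2·(-2.75) + 2·(-2) + 2·(-0.75) + 2·1 + 2·3.25 + 6] = 0.125.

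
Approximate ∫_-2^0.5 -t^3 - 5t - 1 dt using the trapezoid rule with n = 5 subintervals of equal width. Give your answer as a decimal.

11.09375

Δt = (0.5 − (-2))/5 = 0.5.
f(-2) = 17, f(-1.5) = 9.875, f(-1) = 5, f(-0.5) = 1.625, f(0) = -1, f(0.5) = -3.625.
T_5 = (Δt/2)·[f(t_0) + 2f(t_1) + ... + 2f(t_{4}) + f(t_5)].
Sum = 11.09375.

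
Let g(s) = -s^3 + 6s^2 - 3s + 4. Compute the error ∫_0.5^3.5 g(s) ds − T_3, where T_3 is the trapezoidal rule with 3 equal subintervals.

0

Exact integral: ∫_0.5^3.5 g(s) ds = 42.
T_3 = 42.
Error = 42 − 42 = 0.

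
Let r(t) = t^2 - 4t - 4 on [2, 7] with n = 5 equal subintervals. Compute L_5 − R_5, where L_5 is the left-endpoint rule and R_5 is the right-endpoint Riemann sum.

L_5 = -10.
R_5 = 15.
L_5 − R_5 = -25.

-25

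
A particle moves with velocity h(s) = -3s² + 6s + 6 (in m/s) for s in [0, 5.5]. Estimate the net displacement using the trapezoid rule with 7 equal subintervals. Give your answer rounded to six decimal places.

Δs = (5.5 − 0)/7 = 11/14.
h(0) = 6, h(11/14) = 1737/196, h(11/7) = 393/49, h(33/14) = 681/196, h(22/7) = -234/49, h(55/14) = -3279/196, h(33/7) = -1587/49, h(5.5) = -51.75.
T_7 = (Δs/2)·[h(s_0) + 2h(s_1) + ... + 2h(s_{6}) + h(s_7)].
Sum ≈ -44.322704.

-44.322704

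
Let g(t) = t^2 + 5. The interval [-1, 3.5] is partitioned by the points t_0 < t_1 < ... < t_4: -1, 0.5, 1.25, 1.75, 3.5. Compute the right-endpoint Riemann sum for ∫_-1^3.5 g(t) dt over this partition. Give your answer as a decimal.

47.015625

Subinterval widths: 1.5, 0.75, 0.5, 1.75.
Right endpoints: 0.5, 1.25, 1.75, 3.5.
g(0.5) = 5.25, g(1.25) = 6.5625, g(1.75) = 8.0625, g(3.5) = 17.25.
Sum = Σ Δt_i · g(t_i).
Sum = 47.015625.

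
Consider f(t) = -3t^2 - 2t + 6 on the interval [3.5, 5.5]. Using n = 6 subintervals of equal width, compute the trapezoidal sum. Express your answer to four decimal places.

Δt = (5.5 − 3.5)/6 = 1/3.
f(3.5) = -37.75, f(23/6) = -45.75, f(25/6) = -653/12, f(4.5) = -63.75, f(29/6) = -73.75, f(31/6) = -1013/12, f(5.5) = -95.75.
T_6 = (Δt/2)·[f(t_0) + 2f(t_1) + ... + 2f(t_{5}) + f(t_6)].
Sum ≈ -129.6111.

-129.6111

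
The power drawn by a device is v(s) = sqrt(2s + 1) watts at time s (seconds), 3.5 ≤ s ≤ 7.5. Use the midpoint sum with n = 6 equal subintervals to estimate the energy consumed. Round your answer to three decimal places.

Δs = (7.5 − 3.5)/6 = 2/3.
Midpoints: 23/6, 4.5, 31/6, 35/6, 6.5, 43/6.
v(23/6) ≈ 2.944, v(4.5) ≈ 3.162, v(31/6) ≈ 3.367, v(35/6) ≈ 3.559, v(6.5) ≈ 3.742, v(43/6) ≈ 3.916.
Sum = Δs · [v(23/6) + v(4.5) + v(31/6) + ...].
Sum ≈ 13.793.

13.793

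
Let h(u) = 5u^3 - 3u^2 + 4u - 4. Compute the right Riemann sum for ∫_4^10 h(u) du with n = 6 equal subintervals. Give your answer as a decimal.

Δu = (10 − 4)/6 = 1.
Right endpoints: 5, 6, 7, 8, 9, 10.
h(5) = 566, h(6) = 992, h(7) = 1592, h(8) = 2396, h(9) = 3434, h(10) = 4736.
Sum = Δu · [h(5) + h(6) + h(7) + ...].
Sum = 13716.

13716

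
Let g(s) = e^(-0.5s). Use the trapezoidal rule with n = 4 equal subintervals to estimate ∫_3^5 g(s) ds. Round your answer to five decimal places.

Δs = (5 − 3)/4 = 0.5.
g(3) ≈ 0.22313, g(3.5) ≈ 0.17377, g(4) ≈ 0.13534, g(4.5) ≈ 0.10540, g(5) ≈ 0.08208.
T_4 = (Δs/2)·[g(s_0) + 2g(s_1) + 2g(s_2) + 2g(s_3) + g(s_4)].
Sum ≈ 0.28356.

0.28356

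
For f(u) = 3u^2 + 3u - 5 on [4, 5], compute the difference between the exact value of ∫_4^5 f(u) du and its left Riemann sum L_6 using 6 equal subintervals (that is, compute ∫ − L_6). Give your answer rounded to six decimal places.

2.486111

Exact integral: ∫_4^5 f(u) du = 69.5.
L_6 ≈ 67.01388889.
Error ≈ 69.5 − 67.01388889 ≈ 2.486111.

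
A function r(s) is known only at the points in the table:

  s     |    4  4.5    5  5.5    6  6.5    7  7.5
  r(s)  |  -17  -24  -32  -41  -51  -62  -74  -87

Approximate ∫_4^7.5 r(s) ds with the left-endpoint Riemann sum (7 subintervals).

Δs = 0.5.
Sum = 0.5·[(-17) + (-24) + (-32) + (-41) + (-51) + (-62) + (-74)] = -150.5.

-150.5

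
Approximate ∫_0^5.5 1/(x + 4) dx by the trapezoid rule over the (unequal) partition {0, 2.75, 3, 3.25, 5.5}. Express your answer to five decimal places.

Subinterval widths: 2.75, 0.25, 0.25, 2.25.
f(0) = 0.25, f(2.75) = 4/27, f(3) = 1/7, f(3.25) = 4/29, f(5.5) = 2/19.
On each subinterval the trapezoid contributes (Δx_i/2)·[f(x_{i-1}) + f(x_i)].
Sum ≈ 0.89252.

0.89252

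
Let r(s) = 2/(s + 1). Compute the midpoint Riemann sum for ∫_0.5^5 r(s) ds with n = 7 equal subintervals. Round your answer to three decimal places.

Δs = (5 − 0.5)/7 = 9/14.
Midpoints: 23/28, 41/28, 59/28, 2.75, 95/28, 113/28, 131/28.
r(23/28) = 56/51, r(41/28) = 56/69, r(59/28) = 56/87, r(2.75) = 8/15, r(95/28) = 56/123, r(113/28) = 56/141, r(131/28) = 56/159.
Sum = Δs · [r(23/28) + r(41/28) + r(59/28) + ...].
Sum ≈ 2.759.

2.759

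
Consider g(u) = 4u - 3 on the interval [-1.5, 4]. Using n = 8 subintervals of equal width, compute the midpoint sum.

Δu = (4 − (-1.5))/8 = 0.6875.
Midpoints: -1.15625, -0.46875, 0.21875, 0.90625, 1.59375, 2.28125, 2.96875, 3.65625.
g(-1.15625) = -7.625, g(-0.46875) = -4.875, g(0.21875) = -2.125, g(0.90625) = 0.625, g(1.59375) = 3.375, g(2.28125) = 6.125, g(2.96875) = 8.875, g(3.65625) = 11.625.
Sum = Δu · [g(-1.15625) + g(-0.46875) + g(0.21875) + ...].
Sum = 11.

11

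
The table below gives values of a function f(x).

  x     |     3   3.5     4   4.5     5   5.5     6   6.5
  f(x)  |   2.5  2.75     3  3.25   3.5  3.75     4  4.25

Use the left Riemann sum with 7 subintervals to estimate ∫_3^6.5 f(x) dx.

11.375

Δx = 0.5.
Sum = 0.5·[2.5 + 2.75 + 3 + 3.25 + 3.5 + 3.75 + 4] = 11.375.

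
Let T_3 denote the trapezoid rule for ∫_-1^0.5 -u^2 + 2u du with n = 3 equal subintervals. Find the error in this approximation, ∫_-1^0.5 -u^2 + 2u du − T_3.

Exact integral: ∫_-1^0.5 f(u) du = -1.125.
T_3 = -1.1875.
Error = -1.125 − (-1.1875) = 0.0625.

0.0625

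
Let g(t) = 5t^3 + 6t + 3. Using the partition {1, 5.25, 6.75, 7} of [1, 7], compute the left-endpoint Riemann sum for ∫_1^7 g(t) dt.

Subinterval widths: 4.25, 1.5, 0.25.
Left endpoints: 1, 5.25, 6.75.
g(1) = 14, g(5.25) = 758.015625, g(6.75) = 1581.234375.
Sum = Σ Δt_i · g(t_i).
Sum = 1591.83203125.

1591.83203125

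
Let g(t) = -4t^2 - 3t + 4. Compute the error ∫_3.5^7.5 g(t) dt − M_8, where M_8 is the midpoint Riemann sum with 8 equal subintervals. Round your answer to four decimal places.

-0.3333

Exact integral: ∫_3.5^7.5 g(t) dt ≈ -555.333333.
M_8 = -555.
Error ≈ -555.333333 − (-555) ≈ -0.3333.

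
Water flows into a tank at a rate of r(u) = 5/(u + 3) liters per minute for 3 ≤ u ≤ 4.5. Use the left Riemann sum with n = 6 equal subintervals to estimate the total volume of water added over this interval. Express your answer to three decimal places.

Δu = (4.5 − 3)/6 = 0.25.
Left endpoints: 3, 3.25, 3.5, 3.75, 4, 4.25.
r(3) = 5/6, r(3.25) = 0.8, r(3.5) = 10/13, r(3.75) = 20/27, r(4) = 5/7, r(4.25) = 20/29.
Sum = Δu · [r(3) + r(3.25) + r(3.5) + ...].
Sum ≈ 1.137.

1.137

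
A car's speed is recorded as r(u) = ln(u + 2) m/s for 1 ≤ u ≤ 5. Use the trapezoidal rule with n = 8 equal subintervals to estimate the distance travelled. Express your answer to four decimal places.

6.3216

Δu = (5 − 1)/8 = 0.5.
r(1) ≈ 1.0986, r(1.5) ≈ 1.2528, r(2) ≈ 1.3863, r(2.5) ≈ 1.5041, r(3) ≈ 1.6094, r(3.5) ≈ 1.7047, r(4) ≈ 1.7918, r(4.5) ≈ 1.8718, r(5) ≈ 1.9459.
T_8 = (Δu/2)·[r(u_0) + 2r(u_1) + ... + 2r(u_{7}) + r(u_8)].
Sum ≈ 6.3216.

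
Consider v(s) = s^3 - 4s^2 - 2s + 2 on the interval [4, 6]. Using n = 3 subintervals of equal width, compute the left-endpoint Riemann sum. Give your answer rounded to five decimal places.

20.29630

Δs = (6 − 4)/3 = 2/3.
Left endpoints: 4, 14/3, 16/3.
v(4) = -6, v(14/3) = 194/27, v(16/3) = 790/27.
Sum = Δs · [v(4) + v(14/3) + v(16/3)].
Sum ≈ 20.29630.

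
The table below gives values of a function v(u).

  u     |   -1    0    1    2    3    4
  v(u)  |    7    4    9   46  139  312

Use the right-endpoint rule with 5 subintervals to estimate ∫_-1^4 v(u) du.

510

Δu = 1.
Sum = 1·[4 + 9 + 46 + 139 + 312] = 510.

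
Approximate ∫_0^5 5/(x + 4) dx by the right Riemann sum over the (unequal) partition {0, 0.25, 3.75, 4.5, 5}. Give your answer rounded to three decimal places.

3.271

Subinterval widths: 0.25, 3.5, 0.75, 0.5.
Right endpoints: 0.25, 3.75, 4.5, 5.
f(0.25) = 20/17, f(3.75) = 20/31, f(4.5) = 10/17, f(5) = 5/9.
Sum = Σ Δx_i · f(x_i).
Sum ≈ 3.271.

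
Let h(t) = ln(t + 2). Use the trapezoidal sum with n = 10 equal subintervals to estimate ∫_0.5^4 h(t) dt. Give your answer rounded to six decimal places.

4.957451

Δt = (4 − 0.5)/10 = 0.35.
h(0.5) ≈ 0.916291, h(0.85) ≈ 1.047319, h(1.2) ≈ 1.163151, h(1.55) ≈ 1.266948, h(1.9) ≈ 1.360977, h(2.25) ≈ 1.446919, h(2.6) ≈ 1.526056, h(2.95) ≈ 1.599388, h(3.3) ≈ 1.667707, h(3.65) ≈ 1.731656, h(4) ≈ 1.791759.
T_10 = (Δt/2)·[h(t_0) + 2h(t_1) + ... + 2h(t_{9}) + h(t_10)].
Sum ≈ 4.957451.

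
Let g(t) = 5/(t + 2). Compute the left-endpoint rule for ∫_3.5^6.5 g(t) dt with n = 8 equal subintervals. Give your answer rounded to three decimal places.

Δt = (6.5 − 3.5)/8 = 0.375.
Left endpoints: 3.5, 3.875, 4.25, 4.625, 5, 5.375, 5.75, 6.125.
g(3.5) = 10/11, g(3.875) = 40/47, g(4.25) = 0.8, g(4.625) = 40/53, g(5) = 5/7, g(5.375) = 40/59, g(5.75) = 20/31, g(6.125) = 8/13.
Sum = Δt · [g(3.5) + g(3.875) + g(4.25) + ...].
Sum ≈ 2.238.

2.238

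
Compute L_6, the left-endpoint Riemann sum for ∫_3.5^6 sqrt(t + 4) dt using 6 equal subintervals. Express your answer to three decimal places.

7.300

Δt = (6 − 3.5)/6 = 5/12.
Left endpoints: 3.5, 47/12, 13/3, 4.75, 31/6, 67/12.
f(3.5) ≈ 2.739, f(47/12) ≈ 2.814, f(13/3) ≈ 2.887, f(4.75) ≈ 2.958, f(31/6) ≈ 3.028, f(67/12) ≈ 3.096.
Sum = Δt · [f(3.5) + f(47/12) + f(13/3) + ...].
Sum ≈ 7.300.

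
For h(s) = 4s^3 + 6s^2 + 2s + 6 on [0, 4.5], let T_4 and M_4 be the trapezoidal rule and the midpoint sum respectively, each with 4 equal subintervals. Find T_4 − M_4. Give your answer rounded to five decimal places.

T_4 = 670.88671875.
M_4 ≈ 623.9003906.
T_4 − M_4 ≈ 46.98633.

46.98633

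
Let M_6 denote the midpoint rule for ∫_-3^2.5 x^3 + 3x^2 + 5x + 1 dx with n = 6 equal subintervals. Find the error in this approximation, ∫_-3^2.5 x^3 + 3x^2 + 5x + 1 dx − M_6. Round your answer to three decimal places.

0.867

Exact integral: ∫_-3^2.5 f(x) dx = 30.765625.
M_6 ≈ 29.89909.
Error ≈ 30.765625 − 29.89909 ≈ 0.867.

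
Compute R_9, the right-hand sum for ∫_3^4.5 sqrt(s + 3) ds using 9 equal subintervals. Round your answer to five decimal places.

Δs = (4.5 − 3)/9 = 1/6.
Right endpoints: 19/6, 10/3, 3.5, 11/3, 23/6, 4, 25/6, 13/3, 4.5.
f(19/6) ≈ 2.48328, f(10/3) ≈ 2.51661, f(3.5) ≈ 2.54951, f(11/3) ≈ 2.58199, f(23/6) ≈ 2.61406, f(4) ≈ 2.64575, f(25/6) ≈ 2.67706, f(13/3) ≈ 2.70801, f(4.5) ≈ 2.73861.
Sum = Δs · [f(19/6) + f(10/3) + f(3.5) + ...].
Sum ≈ 3.91915.

3.91915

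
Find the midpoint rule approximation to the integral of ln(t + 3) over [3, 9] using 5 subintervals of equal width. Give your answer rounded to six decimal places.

13.073303

Δt = (9 − 3)/5 = 1.2.
Midpoints: 3.6, 4.8, 6, 7.2, 8.4.
f(3.6) ≈ 1.887070, f(4.8) ≈ 2.054124, f(6) ≈ 2.197225, f(7.2) ≈ 2.322388, f(8.4) ≈ 2.433613.
Sum = Δt · [f(3.6) + f(4.8) + f(6) + f(7.2) + f(8.4)].
Sum ≈ 13.073303.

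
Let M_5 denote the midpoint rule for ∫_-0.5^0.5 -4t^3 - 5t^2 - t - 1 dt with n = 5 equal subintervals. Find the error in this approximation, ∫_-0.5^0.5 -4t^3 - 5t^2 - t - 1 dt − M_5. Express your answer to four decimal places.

Exact integral: ∫_-0.5^0.5 f(t) dt ≈ -1.416667.
M_5 = -1.4.
Error ≈ -1.416667 − (-1.4) ≈ -0.0167.

-0.0167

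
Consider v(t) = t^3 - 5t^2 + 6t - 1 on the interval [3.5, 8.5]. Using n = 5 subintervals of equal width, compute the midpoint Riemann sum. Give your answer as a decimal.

Δt = (8.5 − 3.5)/5 = 1.
Midpoints: 4, 5, 6, 7, 8.
v(4) = 7, v(5) = 29, v(6) = 71, v(7) = 139, v(8) = 239.
Sum = Δt · [v(4) + v(5) + v(6) + v(7) + v(8)].
Sum = 485.

485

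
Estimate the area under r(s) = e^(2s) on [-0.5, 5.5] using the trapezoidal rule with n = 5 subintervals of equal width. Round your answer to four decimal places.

43092.5038

Δs = (5.5 − (-0.5))/5 = 1.2.
r(-0.5) ≈ 0.3679, r(0.7) ≈ 4.0552, r(1.9) ≈ 44.7012, r(3.1) ≈ 492.7490, r(4.3) ≈ 5431.6596, r(5.5) ≈ 59874.1417.
T_5 = (Δs/2)·[r(s_0) + 2r(s_1) + ... + 2r(s_{4}) + r(s_5)].
Sum ≈ 43092.5038.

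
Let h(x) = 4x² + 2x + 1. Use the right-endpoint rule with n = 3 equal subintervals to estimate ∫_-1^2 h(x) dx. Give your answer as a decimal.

29

Δx = (2 − (-1))/3 = 1.
Right endpoints: 0, 1, 2.
h(0) = 1, h(1) = 7, h(2) = 21.
Sum = Δx · [h(0) + h(1) + h(2)].
Sum = 29.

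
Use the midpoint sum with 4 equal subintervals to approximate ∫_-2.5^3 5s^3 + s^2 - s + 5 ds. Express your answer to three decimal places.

Δs = (3 − (-2.5))/4 = 1.375.
Midpoints: -1.8125, -0.4375, 0.9375, 2.3125.
f(-1.8125) = -80585/4096, f(-0.4375) = 21341/4096, f(0.9375) = 37115/4096, f(2.3125) = 286177/4096.
Sum = Δs · [f(-1.8125) + f(-0.4375) + f(0.9375) + f(2.3125)].
Sum ≈ 88.639.

88.639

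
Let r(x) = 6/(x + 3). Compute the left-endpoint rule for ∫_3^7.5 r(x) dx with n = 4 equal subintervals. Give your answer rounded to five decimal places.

Δx = (7.5 − 3)/4 = 1.125.
Left endpoints: 3, 4.125, 5.25, 6.375.
r(3) = 1, r(4.125) = 16/19, r(5.25) = 8/11, r(6.375) = 0.64.
Sum = Δx · [r(3) + r(4.125) + r(5.25) + r(6.375)].
Sum ≈ 3.61055.

3.61055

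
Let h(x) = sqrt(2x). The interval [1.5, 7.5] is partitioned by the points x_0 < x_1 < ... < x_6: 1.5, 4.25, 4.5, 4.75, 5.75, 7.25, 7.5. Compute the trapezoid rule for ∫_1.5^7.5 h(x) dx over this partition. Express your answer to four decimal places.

Subinterval widths: 2.75, 0.25, 0.25, 1, 1.5, 0.25.
h(1.5) ≈ 1.7321, h(4.25) ≈ 2.9155, h(4.5) ≈ 3.0000, h(4.75) ≈ 3.0822, h(5.75) ≈ 3.3912, h(7.25) ≈ 3.8079, h(7.5) ≈ 3.8730.
On each subinterval the trapezoid contributes (Δx_i/2)·[h(x_{i-1}) + h(x_i)].
Sum ≈ 17.4861.

17.4861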